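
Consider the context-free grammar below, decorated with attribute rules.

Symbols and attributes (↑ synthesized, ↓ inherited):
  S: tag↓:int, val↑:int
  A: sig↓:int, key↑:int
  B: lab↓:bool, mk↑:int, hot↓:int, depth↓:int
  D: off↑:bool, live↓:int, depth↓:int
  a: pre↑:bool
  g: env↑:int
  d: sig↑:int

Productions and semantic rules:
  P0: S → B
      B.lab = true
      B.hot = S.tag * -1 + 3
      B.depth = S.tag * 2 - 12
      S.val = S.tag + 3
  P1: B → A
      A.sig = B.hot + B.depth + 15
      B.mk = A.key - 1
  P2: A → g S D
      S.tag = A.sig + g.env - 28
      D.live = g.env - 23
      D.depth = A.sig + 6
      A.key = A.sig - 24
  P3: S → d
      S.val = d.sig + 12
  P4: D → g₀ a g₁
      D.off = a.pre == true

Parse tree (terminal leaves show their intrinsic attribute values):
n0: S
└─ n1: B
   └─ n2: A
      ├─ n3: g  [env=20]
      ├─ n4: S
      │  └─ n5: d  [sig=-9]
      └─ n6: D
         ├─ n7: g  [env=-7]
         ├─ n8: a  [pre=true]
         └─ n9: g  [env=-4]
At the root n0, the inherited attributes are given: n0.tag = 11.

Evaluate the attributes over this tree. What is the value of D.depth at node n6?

23

1. n0.tag = 11  [given at root]
2. n1.lab = true  [true]
3. n1.hot = -8  [S.tag * -1 + 3]
4. n1.depth = 10  [S.tag * 2 - 12]
5. n2.sig = 17  [B.hot + B.depth + 15]
6. n3.env = 20  [terminal]
7. n4.tag = 9  [A.sig + g.env - 28]
8. n5.sig = -9  [terminal]
9. n4.val = 3  [d.sig + 12]
10. n6.live = -3  [g.env - 23]
11. n6.depth = 23  [A.sig + 6]
12. n7.env = -7  [terminal]
13. n8.pre = true  [terminal]
14. n9.env = -4  [terminal]
15. n6.off = true  [a.pre == true]
16. n2.key = -7  [A.sig - 24]
17. n1.mk = -8  [A.key - 1]
18. n0.val = 14  [S.tag + 3]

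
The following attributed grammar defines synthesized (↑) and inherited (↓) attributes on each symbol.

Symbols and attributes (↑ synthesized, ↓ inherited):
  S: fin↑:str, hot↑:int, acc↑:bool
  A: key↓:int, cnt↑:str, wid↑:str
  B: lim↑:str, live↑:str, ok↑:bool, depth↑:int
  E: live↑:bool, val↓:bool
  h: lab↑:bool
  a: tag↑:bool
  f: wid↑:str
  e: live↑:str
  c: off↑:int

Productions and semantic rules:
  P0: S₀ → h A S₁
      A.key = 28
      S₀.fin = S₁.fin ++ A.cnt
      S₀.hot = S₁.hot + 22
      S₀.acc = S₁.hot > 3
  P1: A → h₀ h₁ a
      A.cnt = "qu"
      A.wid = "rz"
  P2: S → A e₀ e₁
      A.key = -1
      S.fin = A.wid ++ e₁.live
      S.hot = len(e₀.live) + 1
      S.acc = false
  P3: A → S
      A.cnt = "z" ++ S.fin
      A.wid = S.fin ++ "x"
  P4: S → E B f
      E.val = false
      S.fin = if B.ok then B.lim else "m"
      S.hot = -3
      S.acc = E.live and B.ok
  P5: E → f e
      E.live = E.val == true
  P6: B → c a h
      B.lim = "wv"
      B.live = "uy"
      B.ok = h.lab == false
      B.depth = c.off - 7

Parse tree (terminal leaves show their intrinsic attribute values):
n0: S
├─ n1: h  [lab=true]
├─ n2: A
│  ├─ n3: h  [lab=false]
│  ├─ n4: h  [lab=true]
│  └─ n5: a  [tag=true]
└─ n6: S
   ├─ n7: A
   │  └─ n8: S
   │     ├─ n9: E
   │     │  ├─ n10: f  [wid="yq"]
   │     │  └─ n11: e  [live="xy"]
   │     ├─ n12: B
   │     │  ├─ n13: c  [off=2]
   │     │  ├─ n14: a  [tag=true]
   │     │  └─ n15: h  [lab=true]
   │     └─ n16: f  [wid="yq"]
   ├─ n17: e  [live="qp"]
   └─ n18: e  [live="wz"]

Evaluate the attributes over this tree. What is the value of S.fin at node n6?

1. n1.lab = true  [terminal]
2. n2.key = 28  [28]
3. n3.lab = false  [terminal]
4. n4.lab = true  [terminal]
5. n5.tag = true  [terminal]
6. n2.cnt = "qu"  ["qu"]
7. n2.wid = "rz"  ["rz"]
8. n7.key = -1  [-1]
9. n9.val = false  [false]
10. n10.wid = "yq"  [terminal]
11. n11.live = "xy"  [terminal]
12. n9.live = false  [E.val == true]
13. n13.off = 2  [terminal]
14. n14.tag = true  [terminal]
15. n15.lab = true  [terminal]
16. n12.lim = "wv"  ["wv"]
17. n12.live = "uy"  ["uy"]
18. n12.ok = false  [h.lab == false]
19. n12.depth = -5  [c.off - 7]
20. n16.wid = "yq"  [terminal]
21. n8.fin = "m"  [if B.ok then B.lim else "m"]
22. n8.hot = -3  [-3]
23. n8.acc = false  [E.live and B.ok]
24. n7.cnt = "zm"  ["z" ++ S.fin]
25. n7.wid = "mx"  [S.fin ++ "x"]
26. n17.live = "qp"  [terminal]
27. n18.live = "wz"  [terminal]
28. n6.fin = "mxwz"  [A.wid ++ e₁.live]
29. n6.hot = 3  [len(e₀.live) + 1]
30. n6.acc = false  [false]
31. n0.fin = "mxwzqu"  [S₁.fin ++ A.cnt]
32. n0.hot = 25  [S₁.hot + 22]
33. n0.acc = false  [S₁.hot > 3]

"mxwz"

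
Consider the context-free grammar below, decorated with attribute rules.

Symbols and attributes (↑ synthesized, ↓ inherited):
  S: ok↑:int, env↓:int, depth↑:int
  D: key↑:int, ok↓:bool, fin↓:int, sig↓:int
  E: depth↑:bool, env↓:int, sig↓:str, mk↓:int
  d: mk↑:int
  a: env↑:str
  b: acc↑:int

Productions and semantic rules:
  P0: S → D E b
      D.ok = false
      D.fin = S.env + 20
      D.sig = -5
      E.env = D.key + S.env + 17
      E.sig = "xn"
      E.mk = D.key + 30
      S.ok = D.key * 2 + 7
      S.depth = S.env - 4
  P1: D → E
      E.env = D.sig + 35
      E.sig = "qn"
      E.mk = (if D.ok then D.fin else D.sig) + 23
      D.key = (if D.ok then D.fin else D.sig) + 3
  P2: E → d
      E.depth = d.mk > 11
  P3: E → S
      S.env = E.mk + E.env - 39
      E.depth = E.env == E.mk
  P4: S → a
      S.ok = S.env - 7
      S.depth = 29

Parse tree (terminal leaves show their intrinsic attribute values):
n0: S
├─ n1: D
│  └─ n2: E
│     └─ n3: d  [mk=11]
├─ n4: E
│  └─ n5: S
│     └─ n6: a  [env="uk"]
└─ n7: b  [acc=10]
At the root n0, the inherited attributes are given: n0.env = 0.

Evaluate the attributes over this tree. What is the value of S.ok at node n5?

1. n0.env = 0  [given at root]
2. n1.ok = false  [false]
3. n1.fin = 20  [S.env + 20]
4. n1.sig = -5  [-5]
5. n2.env = 30  [D.sig + 35]
6. n2.sig = "qn"  ["qn"]
7. n2.mk = 18  [(if D.ok then D.fin else D.sig) + 23]
8. n3.mk = 11  [terminal]
9. n2.depth = false  [d.mk > 11]
10. n1.key = -2  [(if D.ok then D.fin else D.sig) + 3]
11. n4.env = 15  [D.key + S.env + 17]
12. n4.sig = "xn"  ["xn"]
13. n4.mk = 28  [D.key + 30]
14. n5.env = 4  [E.mk + E.env - 39]
15. n6.env = "uk"  [terminal]
16. n5.ok = -3  [S.env - 7]
17. n5.depth = 29  [29]
18. n4.depth = false  [E.env == E.mk]
19. n7.acc = 10  [terminal]
20. n0.ok = 3  [D.key * 2 + 7]
21. n0.depth = -4  [S.env - 4]

-3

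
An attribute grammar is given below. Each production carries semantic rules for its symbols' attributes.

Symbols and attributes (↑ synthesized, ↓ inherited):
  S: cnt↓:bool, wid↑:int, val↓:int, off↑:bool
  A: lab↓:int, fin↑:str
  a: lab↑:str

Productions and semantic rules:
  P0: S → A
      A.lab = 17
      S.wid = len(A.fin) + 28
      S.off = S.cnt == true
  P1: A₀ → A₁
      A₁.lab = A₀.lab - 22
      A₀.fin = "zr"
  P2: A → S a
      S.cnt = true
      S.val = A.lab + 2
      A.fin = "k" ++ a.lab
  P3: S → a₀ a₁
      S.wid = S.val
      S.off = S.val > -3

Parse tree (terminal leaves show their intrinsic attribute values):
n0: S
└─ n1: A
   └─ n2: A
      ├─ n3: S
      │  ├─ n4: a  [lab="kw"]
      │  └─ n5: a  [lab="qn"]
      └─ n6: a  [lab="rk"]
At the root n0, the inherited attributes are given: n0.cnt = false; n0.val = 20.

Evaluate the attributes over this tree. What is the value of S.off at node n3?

1. n0.cnt = false  [given at root]
2. n0.val = 20  [given at root]
3. n1.lab = 17  [17]
4. n2.lab = -5  [A₀.lab - 22]
5. n3.cnt = true  [true]
6. n3.val = -3  [A.lab + 2]
7. n4.lab = "kw"  [terminal]
8. n5.lab = "qn"  [terminal]
9. n3.wid = -3  [S.val]
10. n3.off = false  [S.val > -3]
11. n6.lab = "rk"  [terminal]
12. n2.fin = "krk"  ["k" ++ a.lab]
13. n1.fin = "zr"  ["zr"]
14. n0.wid = 30  [len(A.fin) + 28]
15. n0.off = false  [S.cnt == true]

false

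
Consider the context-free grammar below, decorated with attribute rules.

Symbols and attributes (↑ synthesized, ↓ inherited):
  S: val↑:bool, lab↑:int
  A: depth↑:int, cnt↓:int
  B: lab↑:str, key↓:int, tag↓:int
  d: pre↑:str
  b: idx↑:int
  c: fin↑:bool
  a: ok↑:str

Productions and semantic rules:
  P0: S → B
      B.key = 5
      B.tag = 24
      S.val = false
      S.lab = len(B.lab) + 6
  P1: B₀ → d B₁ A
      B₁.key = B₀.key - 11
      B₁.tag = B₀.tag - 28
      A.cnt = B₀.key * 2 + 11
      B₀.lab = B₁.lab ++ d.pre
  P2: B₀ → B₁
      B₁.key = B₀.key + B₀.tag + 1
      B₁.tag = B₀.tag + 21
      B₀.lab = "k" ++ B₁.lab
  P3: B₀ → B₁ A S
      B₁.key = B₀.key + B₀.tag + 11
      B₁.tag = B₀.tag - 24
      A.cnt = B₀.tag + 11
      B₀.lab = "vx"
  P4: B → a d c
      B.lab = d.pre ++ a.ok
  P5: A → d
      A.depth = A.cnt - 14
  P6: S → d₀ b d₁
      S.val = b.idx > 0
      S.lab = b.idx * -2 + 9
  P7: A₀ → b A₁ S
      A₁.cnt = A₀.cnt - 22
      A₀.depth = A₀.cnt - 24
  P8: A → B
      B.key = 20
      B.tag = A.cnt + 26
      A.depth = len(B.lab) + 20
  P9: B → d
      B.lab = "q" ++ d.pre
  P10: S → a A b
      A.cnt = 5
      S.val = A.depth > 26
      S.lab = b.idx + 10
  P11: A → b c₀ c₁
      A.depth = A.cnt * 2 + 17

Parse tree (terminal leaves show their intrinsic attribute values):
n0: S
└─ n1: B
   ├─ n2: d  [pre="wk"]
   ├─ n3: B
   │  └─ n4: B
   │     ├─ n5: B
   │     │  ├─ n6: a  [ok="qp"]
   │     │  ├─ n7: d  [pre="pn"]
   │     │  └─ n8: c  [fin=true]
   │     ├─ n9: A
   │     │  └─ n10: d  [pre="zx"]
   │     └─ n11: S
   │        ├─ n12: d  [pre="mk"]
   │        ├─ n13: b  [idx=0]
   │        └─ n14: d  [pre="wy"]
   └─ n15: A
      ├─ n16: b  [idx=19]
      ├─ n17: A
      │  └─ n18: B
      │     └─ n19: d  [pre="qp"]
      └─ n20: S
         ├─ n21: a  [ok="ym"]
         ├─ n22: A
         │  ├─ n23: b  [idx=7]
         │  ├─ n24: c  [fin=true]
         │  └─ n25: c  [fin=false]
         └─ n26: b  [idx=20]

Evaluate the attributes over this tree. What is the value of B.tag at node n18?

1. n1.key = 5  [5]
2. n1.tag = 24  [24]
3. n2.pre = "wk"  [terminal]
4. n3.key = -6  [B₀.key - 11]
5. n3.tag = -4  [B₀.tag - 28]
6. n4.key = -9  [B₀.key + B₀.tag + 1]
7. n4.tag = 17  [B₀.tag + 21]
8. n5.key = 19  [B₀.key + B₀.tag + 11]
9. n5.tag = -7  [B₀.tag - 24]
10. n6.ok = "qp"  [terminal]
11. n7.pre = "pn"  [terminal]
12. n8.fin = true  [terminal]
13. n5.lab = "pnqp"  [d.pre ++ a.ok]
14. n9.cnt = 28  [B₀.tag + 11]
15. n10.pre = "zx"  [terminal]
16. n9.depth = 14  [A.cnt - 14]
17. n12.pre = "mk"  [terminal]
18. n13.idx = 0  [terminal]
19. n14.pre = "wy"  [terminal]
20. n11.val = false  [b.idx > 0]
21. n11.lab = 9  [b.idx * -2 + 9]
22. n4.lab = "vx"  ["vx"]
23. n3.lab = "kvx"  ["k" ++ B₁.lab]
24. n15.cnt = 21  [B₀.key * 2 + 11]
25. n16.idx = 19  [terminal]
26. n17.cnt = -1  [A₀.cnt - 22]
27. n18.key = 20  [20]
28. n18.tag = 25  [A.cnt + 26]
29. n19.pre = "qp"  [terminal]
30. n18.lab = "qqp"  ["q" ++ d.pre]
31. n17.depth = 23  [len(B.lab) + 20]
32. n21.ok = "ym"  [terminal]
33. n22.cnt = 5  [5]
34. n23.idx = 7  [terminal]
35. n24.fin = true  [terminal]
36. n25.fin = false  [terminal]
37. n22.depth = 27  [A.cnt * 2 + 17]
38. n26.idx = 20  [terminal]
39. n20.val = true  [A.depth > 26]
40. n20.lab = 30  [b.idx + 10]
41. n15.depth = -3  [A₀.cnt - 24]
42. n1.lab = "kvxwk"  [B₁.lab ++ d.pre]
43. n0.val = false  [false]
44. n0.lab = 11  [len(B.lab) + 6]

25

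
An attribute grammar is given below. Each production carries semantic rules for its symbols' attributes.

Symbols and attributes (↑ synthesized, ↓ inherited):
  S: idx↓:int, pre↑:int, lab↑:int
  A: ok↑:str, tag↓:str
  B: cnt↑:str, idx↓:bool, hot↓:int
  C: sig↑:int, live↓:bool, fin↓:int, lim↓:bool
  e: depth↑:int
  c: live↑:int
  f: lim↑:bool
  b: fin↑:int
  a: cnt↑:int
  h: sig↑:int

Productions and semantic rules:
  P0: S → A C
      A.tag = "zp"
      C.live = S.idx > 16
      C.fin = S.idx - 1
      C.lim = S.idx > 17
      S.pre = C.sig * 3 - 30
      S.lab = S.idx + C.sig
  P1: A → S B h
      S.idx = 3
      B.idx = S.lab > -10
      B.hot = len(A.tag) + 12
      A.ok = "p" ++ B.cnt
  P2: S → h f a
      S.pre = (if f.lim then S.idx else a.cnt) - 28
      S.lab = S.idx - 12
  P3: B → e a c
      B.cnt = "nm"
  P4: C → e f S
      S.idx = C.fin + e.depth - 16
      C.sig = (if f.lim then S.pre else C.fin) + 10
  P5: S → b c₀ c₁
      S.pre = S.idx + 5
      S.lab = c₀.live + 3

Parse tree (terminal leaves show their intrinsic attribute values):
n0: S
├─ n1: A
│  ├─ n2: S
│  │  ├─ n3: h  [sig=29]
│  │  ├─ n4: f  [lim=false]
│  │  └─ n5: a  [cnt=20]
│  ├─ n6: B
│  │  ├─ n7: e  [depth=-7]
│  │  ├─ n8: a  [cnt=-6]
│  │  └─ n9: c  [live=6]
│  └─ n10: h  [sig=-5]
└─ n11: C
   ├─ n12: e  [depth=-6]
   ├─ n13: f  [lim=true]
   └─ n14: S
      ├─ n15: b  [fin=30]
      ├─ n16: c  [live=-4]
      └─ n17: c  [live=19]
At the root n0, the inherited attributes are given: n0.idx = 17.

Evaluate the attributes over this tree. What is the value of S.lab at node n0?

26

1. n0.idx = 17  [given at root]
2. n1.tag = "zp"  ["zp"]
3. n2.idx = 3  [3]
4. n3.sig = 29  [terminal]
5. n4.lim = false  [terminal]
6. n5.cnt = 20  [terminal]
7. n2.pre = -8  [(if f.lim then S.idx else a.cnt) - 28]
8. n2.lab = -9  [S.idx - 12]
9. n6.idx = true  [S.lab > -10]
10. n6.hot = 14  [len(A.tag) + 12]
11. n7.depth = -7  [terminal]
12. n8.cnt = -6  [terminal]
13. n9.live = 6  [terminal]
14. n6.cnt = "nm"  ["nm"]
15. n10.sig = -5  [terminal]
16. n1.ok = "pnm"  ["p" ++ B.cnt]
17. n11.live = true  [S.idx > 16]
18. n11.fin = 16  [S.idx - 1]
19. n11.lim = false  [S.idx > 17]
20. n12.depth = -6  [terminal]
21. n13.lim = true  [terminal]
22. n14.idx = -6  [C.fin + e.depth - 16]
23. n15.fin = 30  [terminal]
24. n16.live = -4  [terminal]
25. n17.live = 19  [terminal]
26. n14.pre = -1  [S.idx + 5]
27. n14.lab = -1  [c₀.live + 3]
28. n11.sig = 9  [(if f.lim then S.pre else C.fin) + 10]
29. n0.pre = -3  [C.sig * 3 - 30]
30. n0.lab = 26  [S.idx + C.sig]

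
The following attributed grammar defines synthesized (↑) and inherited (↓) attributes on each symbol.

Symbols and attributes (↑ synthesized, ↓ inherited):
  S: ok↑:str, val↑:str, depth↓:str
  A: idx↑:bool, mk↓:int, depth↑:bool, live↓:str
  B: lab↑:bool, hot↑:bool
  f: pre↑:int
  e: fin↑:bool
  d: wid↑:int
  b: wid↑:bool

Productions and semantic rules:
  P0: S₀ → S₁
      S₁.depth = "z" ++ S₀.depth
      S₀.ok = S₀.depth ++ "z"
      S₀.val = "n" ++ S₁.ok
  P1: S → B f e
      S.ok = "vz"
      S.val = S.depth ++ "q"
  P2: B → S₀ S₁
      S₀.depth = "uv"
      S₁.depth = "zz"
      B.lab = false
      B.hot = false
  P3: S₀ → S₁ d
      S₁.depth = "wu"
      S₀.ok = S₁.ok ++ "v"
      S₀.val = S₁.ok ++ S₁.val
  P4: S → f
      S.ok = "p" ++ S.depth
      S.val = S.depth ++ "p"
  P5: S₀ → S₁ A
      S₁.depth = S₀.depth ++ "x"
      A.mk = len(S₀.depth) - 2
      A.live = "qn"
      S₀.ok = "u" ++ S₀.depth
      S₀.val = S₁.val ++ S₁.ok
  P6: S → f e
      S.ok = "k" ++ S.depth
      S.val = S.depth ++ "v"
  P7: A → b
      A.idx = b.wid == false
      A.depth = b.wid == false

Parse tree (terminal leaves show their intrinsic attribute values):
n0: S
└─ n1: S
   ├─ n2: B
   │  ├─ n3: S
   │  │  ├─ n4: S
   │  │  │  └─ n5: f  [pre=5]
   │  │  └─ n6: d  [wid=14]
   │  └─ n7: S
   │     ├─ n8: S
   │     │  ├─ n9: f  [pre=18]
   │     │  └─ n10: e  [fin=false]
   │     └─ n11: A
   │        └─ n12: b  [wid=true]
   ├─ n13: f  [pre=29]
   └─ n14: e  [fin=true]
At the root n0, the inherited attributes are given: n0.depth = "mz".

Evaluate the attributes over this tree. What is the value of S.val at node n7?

"zzxvkzzx"

1. n0.depth = "mz"  [given at root]
2. n1.depth = "zmz"  ["z" ++ S₀.depth]
3. n3.depth = "uv"  ["uv"]
4. n4.depth = "wu"  ["wu"]
5. n5.pre = 5  [terminal]
6. n4.ok = "pwu"  ["p" ++ S.depth]
7. n4.val = "wup"  [S.depth ++ "p"]
8. n6.wid = 14  [terminal]
9. n3.ok = "pwuv"  [S₁.ok ++ "v"]
10. n3.val = "pwuwup"  [S₁.ok ++ S₁.val]
11. n7.depth = "zz"  ["zz"]
12. n8.depth = "zzx"  [S₀.depth ++ "x"]
13. n9.pre = 18  [terminal]
14. n10.fin = false  [terminal]
15. n8.ok = "kzzx"  ["k" ++ S.depth]
16. n8.val = "zzxv"  [S.depth ++ "v"]
17. n11.mk = 0  [len(S₀.depth) - 2]
18. n11.live = "qn"  ["qn"]
19. n12.wid = true  [terminal]
20. n11.idx = false  [b.wid == false]
21. n11.depth = false  [b.wid == false]
22. n7.ok = "uzz"  ["u" ++ S₀.depth]
23. n7.val = "zzxvkzzx"  [S₁.val ++ S₁.ok]
24. n2.lab = false  [false]
25. n2.hot = false  [false]
26. n13.pre = 29  [terminal]
27. n14.fin = true  [terminal]
28. n1.ok = "vz"  ["vz"]
29. n1.val = "zmzq"  [S.depth ++ "q"]
30. n0.ok = "mzz"  [S₀.depth ++ "z"]
31. n0.val = "nvz"  ["n" ++ S₁.ok]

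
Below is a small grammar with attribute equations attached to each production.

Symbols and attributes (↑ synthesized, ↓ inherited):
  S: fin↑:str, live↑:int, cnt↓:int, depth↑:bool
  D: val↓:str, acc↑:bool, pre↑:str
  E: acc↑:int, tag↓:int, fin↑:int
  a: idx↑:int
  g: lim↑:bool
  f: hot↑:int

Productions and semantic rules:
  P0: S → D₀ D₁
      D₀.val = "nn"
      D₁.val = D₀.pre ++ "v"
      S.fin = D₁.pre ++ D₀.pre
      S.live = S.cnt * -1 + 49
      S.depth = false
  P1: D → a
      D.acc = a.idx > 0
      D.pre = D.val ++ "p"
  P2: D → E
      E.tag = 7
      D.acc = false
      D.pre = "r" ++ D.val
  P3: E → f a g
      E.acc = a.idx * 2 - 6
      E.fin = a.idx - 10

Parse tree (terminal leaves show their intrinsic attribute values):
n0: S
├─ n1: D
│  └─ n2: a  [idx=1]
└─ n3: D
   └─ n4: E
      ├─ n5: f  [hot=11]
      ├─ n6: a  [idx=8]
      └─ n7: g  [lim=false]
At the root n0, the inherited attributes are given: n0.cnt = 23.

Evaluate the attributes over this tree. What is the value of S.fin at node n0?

1. n0.cnt = 23  [given at root]
2. n1.val = "nn"  ["nn"]
3. n2.idx = 1  [terminal]
4. n1.acc = true  [a.idx > 0]
5. n1.pre = "nnp"  [D.val ++ "p"]
6. n3.val = "nnpv"  [D₀.pre ++ "v"]
7. n4.tag = 7  [7]
8. n5.hot = 11  [terminal]
9. n6.idx = 8  [terminal]
10. n7.lim = false  [terminal]
11. n4.acc = 10  [a.idx * 2 - 6]
12. n4.fin = -2  [a.idx - 10]
13. n3.acc = false  [false]
14. n3.pre = "rnnpv"  ["r" ++ D.val]
15. n0.fin = "rnnpvnnp"  [D₁.pre ++ D₀.pre]
16. n0.live = 26  [S.cnt * -1 + 49]
17. n0.depth = false  [false]

"rnnpvnnp"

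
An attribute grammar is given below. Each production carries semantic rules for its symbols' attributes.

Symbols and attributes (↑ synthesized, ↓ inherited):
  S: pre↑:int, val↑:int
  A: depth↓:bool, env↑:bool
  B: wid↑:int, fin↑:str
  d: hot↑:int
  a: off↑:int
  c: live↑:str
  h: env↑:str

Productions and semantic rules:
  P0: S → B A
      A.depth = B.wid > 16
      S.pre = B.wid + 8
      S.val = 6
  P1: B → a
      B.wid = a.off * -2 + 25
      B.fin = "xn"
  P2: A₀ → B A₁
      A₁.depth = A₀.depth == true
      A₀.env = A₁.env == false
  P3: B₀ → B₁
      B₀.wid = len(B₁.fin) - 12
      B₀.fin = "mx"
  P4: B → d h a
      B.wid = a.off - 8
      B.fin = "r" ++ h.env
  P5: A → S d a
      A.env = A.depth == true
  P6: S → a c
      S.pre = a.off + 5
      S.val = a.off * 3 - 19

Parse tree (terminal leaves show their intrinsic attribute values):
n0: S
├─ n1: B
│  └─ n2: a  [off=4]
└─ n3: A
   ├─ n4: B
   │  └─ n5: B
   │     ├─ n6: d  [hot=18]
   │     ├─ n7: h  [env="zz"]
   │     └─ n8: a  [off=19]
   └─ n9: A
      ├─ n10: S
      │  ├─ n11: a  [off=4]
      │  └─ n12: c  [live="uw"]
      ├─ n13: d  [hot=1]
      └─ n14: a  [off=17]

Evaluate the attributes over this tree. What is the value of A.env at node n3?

false

1. n2.off = 4  [terminal]
2. n1.wid = 17  [a.off * -2 + 25]
3. n1.fin = "xn"  ["xn"]
4. n3.depth = true  [B.wid > 16]
5. n6.hot = 18  [terminal]
6. n7.env = "zz"  [terminal]
7. n8.off = 19  [terminal]
8. n5.wid = 11  [a.off - 8]
9. n5.fin = "rzz"  ["r" ++ h.env]
10. n4.wid = -9  [len(B₁.fin) - 12]
11. n4.fin = "mx"  ["mx"]
12. n9.depth = true  [A₀.depth == true]
13. n11.off = 4  [terminal]
14. n12.live = "uw"  [terminal]
15. n10.pre = 9  [a.off + 5]
16. n10.val = -7  [a.off * 3 - 19]
17. n13.hot = 1  [terminal]
18. n14.off = 17  [terminal]
19. n9.env = true  [A.depth == true]
20. n3.env = false  [A₁.env == false]
21. n0.pre = 25  [B.wid + 8]
22. n0.val = 6  [6]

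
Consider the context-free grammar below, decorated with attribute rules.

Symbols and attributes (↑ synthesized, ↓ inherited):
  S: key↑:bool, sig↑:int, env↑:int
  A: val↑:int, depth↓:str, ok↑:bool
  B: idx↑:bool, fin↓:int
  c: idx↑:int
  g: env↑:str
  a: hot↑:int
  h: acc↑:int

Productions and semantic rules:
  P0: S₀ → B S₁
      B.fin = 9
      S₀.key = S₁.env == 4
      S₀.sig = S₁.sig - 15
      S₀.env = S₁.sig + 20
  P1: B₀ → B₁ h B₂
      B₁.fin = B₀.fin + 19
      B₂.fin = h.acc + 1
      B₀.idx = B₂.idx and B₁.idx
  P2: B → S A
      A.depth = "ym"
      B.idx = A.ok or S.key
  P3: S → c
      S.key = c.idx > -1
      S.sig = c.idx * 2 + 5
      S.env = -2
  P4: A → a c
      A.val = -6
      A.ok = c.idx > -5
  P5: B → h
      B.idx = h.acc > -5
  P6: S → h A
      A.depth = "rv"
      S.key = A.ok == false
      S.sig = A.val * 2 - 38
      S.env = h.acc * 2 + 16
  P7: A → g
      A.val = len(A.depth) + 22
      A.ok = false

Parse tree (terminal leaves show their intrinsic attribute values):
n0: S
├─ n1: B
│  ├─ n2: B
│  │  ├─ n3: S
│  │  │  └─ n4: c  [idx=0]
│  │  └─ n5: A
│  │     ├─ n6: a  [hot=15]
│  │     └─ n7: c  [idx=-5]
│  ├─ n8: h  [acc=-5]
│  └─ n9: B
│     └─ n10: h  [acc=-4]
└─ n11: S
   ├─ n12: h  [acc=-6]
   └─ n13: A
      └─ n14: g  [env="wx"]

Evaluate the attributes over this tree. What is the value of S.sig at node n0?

-5

1. n1.fin = 9  [9]
2. n2.fin = 28  [B₀.fin + 19]
3. n4.idx = 0  [terminal]
4. n3.key = true  [c.idx > -1]
5. n3.sig = 5  [c.idx * 2 + 5]
6. n3.env = -2  [-2]
7. n5.depth = "ym"  ["ym"]
8. n6.hot = 15  [terminal]
9. n7.idx = -5  [terminal]
10. n5.val = -6  [-6]
11. n5.ok = false  [c.idx > -5]
12. n2.idx = true  [A.ok or S.key]
13. n8.acc = -5  [terminal]
14. n9.fin = -4  [h.acc + 1]
15. n10.acc = -4  [terminal]
16. n9.idx = true  [h.acc > -5]
17. n1.idx = true  [B₂.idx and B₁.idx]
18. n12.acc = -6  [terminal]
19. n13.depth = "rv"  ["rv"]
20. n14.env = "wx"  [terminal]
21. n13.val = 24  [len(A.depth) + 22]
22. n13.ok = false  [false]
23. n11.key = true  [A.ok == false]
24. n11.sig = 10  [A.val * 2 - 38]
25. n11.env = 4  [h.acc * 2 + 16]
26. n0.key = true  [S₁.env == 4]
27. n0.sig = -5  [S₁.sig - 15]
28. n0.env = 30  [S₁.sig + 20]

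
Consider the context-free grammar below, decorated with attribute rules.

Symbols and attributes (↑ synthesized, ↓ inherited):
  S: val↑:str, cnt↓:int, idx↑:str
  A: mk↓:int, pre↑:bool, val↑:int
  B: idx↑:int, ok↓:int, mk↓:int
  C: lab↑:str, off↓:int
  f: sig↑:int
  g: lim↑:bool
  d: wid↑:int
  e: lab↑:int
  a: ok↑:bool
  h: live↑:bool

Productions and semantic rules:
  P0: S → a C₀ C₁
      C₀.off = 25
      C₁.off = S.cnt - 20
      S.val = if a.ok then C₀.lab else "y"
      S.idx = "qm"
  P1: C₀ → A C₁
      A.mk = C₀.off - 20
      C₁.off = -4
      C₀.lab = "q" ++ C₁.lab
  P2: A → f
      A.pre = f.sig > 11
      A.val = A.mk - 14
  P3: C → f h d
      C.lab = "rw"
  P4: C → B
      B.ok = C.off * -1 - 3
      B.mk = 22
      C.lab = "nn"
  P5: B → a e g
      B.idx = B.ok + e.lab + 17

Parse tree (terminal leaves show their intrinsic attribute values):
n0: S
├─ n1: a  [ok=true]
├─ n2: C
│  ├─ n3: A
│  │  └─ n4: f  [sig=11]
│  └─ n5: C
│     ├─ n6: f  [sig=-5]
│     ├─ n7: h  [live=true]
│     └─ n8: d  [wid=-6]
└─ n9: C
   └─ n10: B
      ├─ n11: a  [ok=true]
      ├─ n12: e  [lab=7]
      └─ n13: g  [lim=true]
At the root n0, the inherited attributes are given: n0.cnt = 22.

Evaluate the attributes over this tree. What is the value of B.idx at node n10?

19

1. n0.cnt = 22  [given at root]
2. n1.ok = true  [terminal]
3. n2.off = 25  [25]
4. n3.mk = 5  [C₀.off - 20]
5. n4.sig = 11  [terminal]
6. n3.pre = false  [f.sig > 11]
7. n3.val = -9  [A.mk - 14]
8. n5.off = -4  [-4]
9. n6.sig = -5  [terminal]
10. n7.live = true  [terminal]
11. n8.wid = -6  [terminal]
12. n5.lab = "rw"  ["rw"]
13. n2.lab = "qrw"  ["q" ++ C₁.lab]
14. n9.off = 2  [S.cnt - 20]
15. n10.ok = -5  [C.off * -1 - 3]
16. n10.mk = 22  [22]
17. n11.ok = true  [terminal]
18. n12.lab = 7  [terminal]
19. n13.lim = true  [terminal]
20. n10.idx = 19  [B.ok + e.lab + 17]
21. n9.lab = "nn"  ["nn"]
22. n0.val = "qrw"  [if a.ok then C₀.lab else "y"]
23. n0.idx = "qm"  ["qm"]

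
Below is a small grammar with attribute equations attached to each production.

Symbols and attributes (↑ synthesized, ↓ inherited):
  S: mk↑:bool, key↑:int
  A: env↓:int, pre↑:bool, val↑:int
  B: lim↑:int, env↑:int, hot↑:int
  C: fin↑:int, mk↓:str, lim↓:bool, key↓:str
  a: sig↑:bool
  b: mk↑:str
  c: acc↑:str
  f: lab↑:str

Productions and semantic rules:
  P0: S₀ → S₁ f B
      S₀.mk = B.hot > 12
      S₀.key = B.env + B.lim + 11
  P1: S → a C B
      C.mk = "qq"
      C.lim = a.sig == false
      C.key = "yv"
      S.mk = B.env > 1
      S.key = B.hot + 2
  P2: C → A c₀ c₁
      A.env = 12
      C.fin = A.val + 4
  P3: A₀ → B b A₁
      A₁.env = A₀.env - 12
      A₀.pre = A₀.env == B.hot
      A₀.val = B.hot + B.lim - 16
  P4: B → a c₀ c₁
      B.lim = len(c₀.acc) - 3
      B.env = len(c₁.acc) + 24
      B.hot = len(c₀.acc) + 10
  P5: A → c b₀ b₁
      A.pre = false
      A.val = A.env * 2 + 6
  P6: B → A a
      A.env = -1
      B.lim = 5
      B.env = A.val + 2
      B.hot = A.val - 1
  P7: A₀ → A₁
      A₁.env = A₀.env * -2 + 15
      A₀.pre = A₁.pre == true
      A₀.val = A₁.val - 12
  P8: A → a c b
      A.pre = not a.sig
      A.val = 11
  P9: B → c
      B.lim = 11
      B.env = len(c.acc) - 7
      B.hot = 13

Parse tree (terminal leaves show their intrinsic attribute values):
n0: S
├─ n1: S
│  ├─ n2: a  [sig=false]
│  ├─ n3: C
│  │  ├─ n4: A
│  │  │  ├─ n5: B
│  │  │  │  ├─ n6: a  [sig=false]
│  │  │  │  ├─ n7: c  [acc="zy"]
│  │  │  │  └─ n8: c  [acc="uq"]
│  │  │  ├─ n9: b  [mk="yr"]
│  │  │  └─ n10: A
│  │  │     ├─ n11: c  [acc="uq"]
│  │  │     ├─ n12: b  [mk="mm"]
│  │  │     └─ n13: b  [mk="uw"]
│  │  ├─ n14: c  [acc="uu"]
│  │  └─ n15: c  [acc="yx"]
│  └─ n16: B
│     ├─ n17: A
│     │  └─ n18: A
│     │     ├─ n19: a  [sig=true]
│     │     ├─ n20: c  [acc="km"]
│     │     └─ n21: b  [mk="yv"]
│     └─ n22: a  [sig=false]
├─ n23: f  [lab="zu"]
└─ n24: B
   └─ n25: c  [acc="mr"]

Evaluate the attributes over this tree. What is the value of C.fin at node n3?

-1

1. n2.sig = false  [terminal]
2. n3.mk = "qq"  ["qq"]
3. n3.lim = true  [a.sig == false]
4. n3.key = "yv"  ["yv"]
5. n4.env = 12  [12]
6. n6.sig = false  [terminal]
7. n7.acc = "zy"  [terminal]
8. n8.acc = "uq"  [terminal]
9. n5.lim = -1  [len(c₀.acc) - 3]
10. n5.env = 26  [len(c₁.acc) + 24]
11. n5.hot = 12  [len(c₀.acc) + 10]
12. n9.mk = "yr"  [terminal]
13. n10.env = 0  [A₀.env - 12]
14. n11.acc = "uq"  [terminal]
15. n12.mk = "mm"  [terminal]
16. n13.mk = "uw"  [terminal]
17. n10.pre = false  [false]
18. n10.val = 6  [A.env * 2 + 6]
19. n4.pre = true  [A₀.env == B.hot]
20. n4.val = -5  [B.hot + B.lim - 16]
21. n14.acc = "uu"  [terminal]
22. n15.acc = "yx"  [terminal]
23. n3.fin = -1  [A.val + 4]
24. n17.env = -1  [-1]
25. n18.env = 17  [A₀.env * -2 + 15]
26. n19.sig = true  [terminal]
27. n20.acc = "km"  [terminal]
28. n21.mk = "yv"  [terminal]
29. n18.pre = false  [not a.sig]
30. n18.val = 11  [11]
31. n17.pre = false  [A₁.pre == true]
32. n17.val = -1  [A₁.val - 12]
33. n22.sig = false  [terminal]
34. n16.lim = 5  [5]
35. n16.env = 1  [A.val + 2]
36. n16.hot = -2  [A.val - 1]
37. n1.mk = false  [B.env > 1]
38. n1.key = 0  [B.hot + 2]
39. n23.lab = "zu"  [terminal]
40. n25.acc = "mr"  [terminal]
41. n24.lim = 11  [11]
42. n24.env = -5  [len(c.acc) - 7]
43. n24.hot = 13  [13]
44. n0.mk = true  [B.hot > 12]
45. n0.key = 17  [B.env + B.lim + 11]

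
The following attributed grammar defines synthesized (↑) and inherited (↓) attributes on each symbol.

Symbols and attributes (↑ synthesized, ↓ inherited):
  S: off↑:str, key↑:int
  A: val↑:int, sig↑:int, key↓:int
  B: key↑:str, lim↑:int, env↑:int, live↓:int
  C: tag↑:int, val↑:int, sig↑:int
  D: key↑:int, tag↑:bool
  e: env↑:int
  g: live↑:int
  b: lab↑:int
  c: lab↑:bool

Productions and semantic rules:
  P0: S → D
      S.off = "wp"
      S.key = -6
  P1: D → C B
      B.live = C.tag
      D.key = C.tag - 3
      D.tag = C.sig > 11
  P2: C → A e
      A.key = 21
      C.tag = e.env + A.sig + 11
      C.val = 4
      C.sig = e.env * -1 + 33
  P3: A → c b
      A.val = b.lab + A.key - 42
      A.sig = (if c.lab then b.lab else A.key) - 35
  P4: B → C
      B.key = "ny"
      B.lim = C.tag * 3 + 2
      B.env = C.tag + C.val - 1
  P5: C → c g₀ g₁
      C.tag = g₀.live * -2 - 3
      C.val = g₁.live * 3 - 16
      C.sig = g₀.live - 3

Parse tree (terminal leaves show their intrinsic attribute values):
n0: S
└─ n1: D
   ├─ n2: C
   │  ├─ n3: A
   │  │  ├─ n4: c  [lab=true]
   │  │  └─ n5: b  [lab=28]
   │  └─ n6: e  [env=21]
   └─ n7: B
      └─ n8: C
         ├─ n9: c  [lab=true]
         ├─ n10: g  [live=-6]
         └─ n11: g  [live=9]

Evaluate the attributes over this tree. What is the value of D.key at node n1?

1. n3.key = 21  [21]
2. n4.lab = true  [terminal]
3. n5.lab = 28  [terminal]
4. n3.val = 7  [b.lab + A.key - 42]
5. n3.sig = -7  [(if c.lab then b.lab else A.key) - 35]
6. n6.env = 21  [terminal]
7. n2.tag = 25  [e.env + A.sig + 11]
8. n2.val = 4  [4]
9. n2.sig = 12  [e.env * -1 + 33]
10. n7.live = 25  [C.tag]
11. n9.lab = true  [terminal]
12. n10.live = -6  [terminal]
13. n11.live = 9  [terminal]
14. n8.tag = 9  [g₀.live * -2 - 3]
15. n8.val = 11  [g₁.live * 3 - 16]
16. n8.sig = -9  [g₀.live - 3]
17. n7.key = "ny"  ["ny"]
18. n7.lim = 29  [C.tag * 3 + 2]
19. n7.env = 19  [C.tag + C.val - 1]
20. n1.key = 22  [C.tag - 3]
21. n1.tag = true  [C.sig > 11]
22. n0.off = "wp"  ["wp"]
23. n0.key = -6  [-6]

22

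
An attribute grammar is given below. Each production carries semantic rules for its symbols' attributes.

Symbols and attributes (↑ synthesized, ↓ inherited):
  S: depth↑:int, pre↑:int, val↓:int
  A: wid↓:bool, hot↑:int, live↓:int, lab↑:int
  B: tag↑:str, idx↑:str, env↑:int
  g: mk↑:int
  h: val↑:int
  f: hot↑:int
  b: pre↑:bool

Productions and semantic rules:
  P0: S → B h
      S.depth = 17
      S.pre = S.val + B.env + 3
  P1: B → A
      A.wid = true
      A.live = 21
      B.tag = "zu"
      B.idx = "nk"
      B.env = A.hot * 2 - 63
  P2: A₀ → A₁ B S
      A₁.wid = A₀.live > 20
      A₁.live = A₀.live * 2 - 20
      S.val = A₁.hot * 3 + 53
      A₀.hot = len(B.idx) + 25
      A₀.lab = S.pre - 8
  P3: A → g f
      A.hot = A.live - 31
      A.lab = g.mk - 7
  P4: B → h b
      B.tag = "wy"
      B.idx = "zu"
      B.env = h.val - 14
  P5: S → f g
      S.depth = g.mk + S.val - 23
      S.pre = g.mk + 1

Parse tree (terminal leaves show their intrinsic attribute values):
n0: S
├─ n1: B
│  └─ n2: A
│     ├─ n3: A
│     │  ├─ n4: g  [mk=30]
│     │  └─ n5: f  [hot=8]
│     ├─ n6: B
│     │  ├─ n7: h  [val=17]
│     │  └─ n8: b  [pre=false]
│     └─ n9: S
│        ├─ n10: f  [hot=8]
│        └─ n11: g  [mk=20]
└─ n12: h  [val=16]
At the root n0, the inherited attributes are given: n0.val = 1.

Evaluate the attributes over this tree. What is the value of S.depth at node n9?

23

1. n0.val = 1  [given at root]
2. n2.wid = true  [true]
3. n2.live = 21  [21]
4. n3.wid = true  [A₀.live > 20]
5. n3.live = 22  [A₀.live * 2 - 20]
6. n4.mk = 30  [terminal]
7. n5.hot = 8  [terminal]
8. n3.hot = -9  [A.live - 31]
9. n3.lab = 23  [g.mk - 7]
10. n7.val = 17  [terminal]
11. n8.pre = false  [terminal]
12. n6.tag = "wy"  ["wy"]
13. n6.idx = "zu"  ["zu"]
14. n6.env = 3  [h.val - 14]
15. n9.val = 26  [A₁.hot * 3 + 53]
16. n10.hot = 8  [terminal]
17. n11.mk = 20  [terminal]
18. n9.depth = 23  [g.mk + S.val - 23]
19. n9.pre = 21  [g.mk + 1]
20. n2.hot = 27  [len(B.idx) + 25]
21. n2.lab = 13  [S.pre - 8]
22. n1.tag = "zu"  ["zu"]
23. n1.idx = "nk"  ["nk"]
24. n1.env = -9  [A.hot * 2 - 63]
25. n12.val = 16  [terminal]
26. n0.depth = 17  [17]
27. n0.pre = -5  [S.val + B.env + 3]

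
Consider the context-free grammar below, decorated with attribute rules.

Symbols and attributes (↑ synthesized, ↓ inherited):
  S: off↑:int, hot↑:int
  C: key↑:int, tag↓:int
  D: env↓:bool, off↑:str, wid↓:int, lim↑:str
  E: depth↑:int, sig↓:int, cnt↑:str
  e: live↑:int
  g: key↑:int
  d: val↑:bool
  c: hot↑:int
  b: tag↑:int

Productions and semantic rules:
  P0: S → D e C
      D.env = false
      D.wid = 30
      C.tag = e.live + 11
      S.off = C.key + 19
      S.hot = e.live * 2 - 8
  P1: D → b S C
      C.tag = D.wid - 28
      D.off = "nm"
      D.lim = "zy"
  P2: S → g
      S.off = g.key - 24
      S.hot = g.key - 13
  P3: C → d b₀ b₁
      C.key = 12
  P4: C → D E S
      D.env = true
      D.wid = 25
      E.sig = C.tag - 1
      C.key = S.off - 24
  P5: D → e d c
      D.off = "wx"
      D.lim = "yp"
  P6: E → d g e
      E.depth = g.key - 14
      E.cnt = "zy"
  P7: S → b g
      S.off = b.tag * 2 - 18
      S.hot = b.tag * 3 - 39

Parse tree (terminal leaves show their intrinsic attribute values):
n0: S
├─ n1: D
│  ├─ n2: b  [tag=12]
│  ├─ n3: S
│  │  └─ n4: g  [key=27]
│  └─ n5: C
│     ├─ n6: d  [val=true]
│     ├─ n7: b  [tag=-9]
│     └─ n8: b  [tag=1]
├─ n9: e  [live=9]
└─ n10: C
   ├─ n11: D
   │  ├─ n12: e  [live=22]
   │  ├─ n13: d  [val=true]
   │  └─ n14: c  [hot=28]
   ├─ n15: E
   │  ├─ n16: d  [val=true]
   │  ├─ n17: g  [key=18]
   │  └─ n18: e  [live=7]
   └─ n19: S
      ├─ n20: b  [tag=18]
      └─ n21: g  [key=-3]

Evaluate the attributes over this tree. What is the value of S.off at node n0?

13

1. n1.env = false  [false]
2. n1.wid = 30  [30]
3. n2.tag = 12  [terminal]
4. n4.key = 27  [terminal]
5. n3.off = 3  [g.key - 24]
6. n3.hot = 14  [g.key - 13]
7. n5.tag = 2  [D.wid - 28]
8. n6.val = true  [terminal]
9. n7.tag = -9  [terminal]
10. n8.tag = 1  [terminal]
11. n5.key = 12  [12]
12. n1.off = "nm"  ["nm"]
13. n1.lim = "zy"  ["zy"]
14. n9.live = 9  [terminal]
15. n10.tag = 20  [e.live + 11]
16. n11.env = true  [true]
17. n11.wid = 25  [25]
18. n12.live = 22  [terminal]
19. n13.val = true  [terminal]
20. n14.hot = 28  [terminal]
21. n11.off = "wx"  ["wx"]
22. n11.lim = "yp"  ["yp"]
23. n15.sig = 19  [C.tag - 1]
24. n16.val = true  [terminal]
25. n17.key = 18  [terminal]
26. n18.live = 7  [terminal]
27. n15.depth = 4  [g.key - 14]
28. n15.cnt = "zy"  ["zy"]
29. n20.tag = 18  [terminal]
30. n21.key = -3  [terminal]
31. n19.off = 18  [b.tag * 2 - 18]
32. n19.hot = 15  [b.tag * 3 - 39]
33. n10.key = -6  [S.off - 24]
34. n0.off = 13  [C.key + 19]
35. n0.hot = 10  [e.live * 2 - 8]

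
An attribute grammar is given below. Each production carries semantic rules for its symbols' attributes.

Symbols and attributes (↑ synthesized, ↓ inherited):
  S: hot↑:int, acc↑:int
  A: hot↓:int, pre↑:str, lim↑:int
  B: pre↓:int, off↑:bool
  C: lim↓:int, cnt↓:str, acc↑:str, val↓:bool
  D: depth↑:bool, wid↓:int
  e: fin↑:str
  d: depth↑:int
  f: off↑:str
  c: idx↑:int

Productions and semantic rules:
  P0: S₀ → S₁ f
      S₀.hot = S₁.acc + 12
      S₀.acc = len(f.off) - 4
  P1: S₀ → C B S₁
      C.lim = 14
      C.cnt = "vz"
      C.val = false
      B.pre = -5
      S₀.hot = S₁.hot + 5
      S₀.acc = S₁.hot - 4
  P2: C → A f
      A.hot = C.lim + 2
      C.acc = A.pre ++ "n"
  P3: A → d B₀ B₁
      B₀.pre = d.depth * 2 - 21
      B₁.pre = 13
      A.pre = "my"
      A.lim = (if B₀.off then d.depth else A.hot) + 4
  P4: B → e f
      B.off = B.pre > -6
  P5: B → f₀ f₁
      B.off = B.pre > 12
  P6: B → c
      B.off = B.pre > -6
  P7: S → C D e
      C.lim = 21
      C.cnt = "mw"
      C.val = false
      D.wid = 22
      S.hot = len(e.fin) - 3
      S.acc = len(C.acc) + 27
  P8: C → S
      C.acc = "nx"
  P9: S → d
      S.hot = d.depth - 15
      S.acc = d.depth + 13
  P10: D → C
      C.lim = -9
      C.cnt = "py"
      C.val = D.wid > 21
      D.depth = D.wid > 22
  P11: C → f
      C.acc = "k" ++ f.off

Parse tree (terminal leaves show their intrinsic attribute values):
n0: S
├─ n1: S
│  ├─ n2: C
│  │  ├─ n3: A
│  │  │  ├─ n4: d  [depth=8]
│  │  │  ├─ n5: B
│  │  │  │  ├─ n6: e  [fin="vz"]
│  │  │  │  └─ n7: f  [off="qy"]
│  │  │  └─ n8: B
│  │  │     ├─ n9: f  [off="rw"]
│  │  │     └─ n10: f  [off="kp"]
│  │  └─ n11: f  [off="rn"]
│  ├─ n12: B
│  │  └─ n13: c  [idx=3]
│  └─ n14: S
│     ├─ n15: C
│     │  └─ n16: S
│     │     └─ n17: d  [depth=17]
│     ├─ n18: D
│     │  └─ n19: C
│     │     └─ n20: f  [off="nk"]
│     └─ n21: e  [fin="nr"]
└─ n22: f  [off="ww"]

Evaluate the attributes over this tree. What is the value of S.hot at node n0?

1. n2.lim = 14  [14]
2. n2.cnt = "vz"  ["vz"]
3. n2.val = false  [false]
4. n3.hot = 16  [C.lim + 2]
5. n4.depth = 8  [terminal]
6. n5.pre = -5  [d.depth * 2 - 21]
7. n6.fin = "vz"  [terminal]
8. n7.off = "qy"  [terminal]
9. n5.off = true  [B.pre > -6]
10. n8.pre = 13  [13]
11. n9.off = "rw"  [terminal]
12. n10.off = "kp"  [terminal]
13. n8.off = true  [B.pre > 12]
14. n3.pre = "my"  ["my"]
15. n3.lim = 12  [(if B₀.off then d.depth else A.hot) + 4]
16. n11.off = "rn"  [terminal]
17. n2.acc = "myn"  [A.pre ++ "n"]
18. n12.pre = -5  [-5]
19. n13.idx = 3  [terminal]
20. n12.off = true  [B.pre > -6]
21. n15.lim = 21  [21]
22. n15.cnt = "mw"  ["mw"]
23. n15.val = false  [false]
24. n17.depth = 17  [terminal]
25. n16.hot = 2  [d.depth - 15]
26. n16.acc = 30  [d.depth + 13]
27. n15.acc = "nx"  ["nx"]
28. n18.wid = 22  [22]
29. n19.lim = -9  [-9]
30. n19.cnt = "py"  ["py"]
31. n19.val = true  [D.wid > 21]
32. n20.off = "nk"  [terminal]
33. n19.acc = "knk"  ["k" ++ f.off]
34. n18.depth = false  [D.wid > 22]
35. n21.fin = "nr"  [terminal]
36. n14.hot = -1  [len(e.fin) - 3]
37. n14.acc = 29  [len(C.acc) + 27]
38. n1.hot = 4  [S₁.hot + 5]
39. n1.acc = -5  [S₁.hot - 4]
40. n22.off = "ww"  [terminal]
41. n0.hot = 7  [S₁.acc + 12]
42. n0.acc = -2  [len(f.off) - 4]

7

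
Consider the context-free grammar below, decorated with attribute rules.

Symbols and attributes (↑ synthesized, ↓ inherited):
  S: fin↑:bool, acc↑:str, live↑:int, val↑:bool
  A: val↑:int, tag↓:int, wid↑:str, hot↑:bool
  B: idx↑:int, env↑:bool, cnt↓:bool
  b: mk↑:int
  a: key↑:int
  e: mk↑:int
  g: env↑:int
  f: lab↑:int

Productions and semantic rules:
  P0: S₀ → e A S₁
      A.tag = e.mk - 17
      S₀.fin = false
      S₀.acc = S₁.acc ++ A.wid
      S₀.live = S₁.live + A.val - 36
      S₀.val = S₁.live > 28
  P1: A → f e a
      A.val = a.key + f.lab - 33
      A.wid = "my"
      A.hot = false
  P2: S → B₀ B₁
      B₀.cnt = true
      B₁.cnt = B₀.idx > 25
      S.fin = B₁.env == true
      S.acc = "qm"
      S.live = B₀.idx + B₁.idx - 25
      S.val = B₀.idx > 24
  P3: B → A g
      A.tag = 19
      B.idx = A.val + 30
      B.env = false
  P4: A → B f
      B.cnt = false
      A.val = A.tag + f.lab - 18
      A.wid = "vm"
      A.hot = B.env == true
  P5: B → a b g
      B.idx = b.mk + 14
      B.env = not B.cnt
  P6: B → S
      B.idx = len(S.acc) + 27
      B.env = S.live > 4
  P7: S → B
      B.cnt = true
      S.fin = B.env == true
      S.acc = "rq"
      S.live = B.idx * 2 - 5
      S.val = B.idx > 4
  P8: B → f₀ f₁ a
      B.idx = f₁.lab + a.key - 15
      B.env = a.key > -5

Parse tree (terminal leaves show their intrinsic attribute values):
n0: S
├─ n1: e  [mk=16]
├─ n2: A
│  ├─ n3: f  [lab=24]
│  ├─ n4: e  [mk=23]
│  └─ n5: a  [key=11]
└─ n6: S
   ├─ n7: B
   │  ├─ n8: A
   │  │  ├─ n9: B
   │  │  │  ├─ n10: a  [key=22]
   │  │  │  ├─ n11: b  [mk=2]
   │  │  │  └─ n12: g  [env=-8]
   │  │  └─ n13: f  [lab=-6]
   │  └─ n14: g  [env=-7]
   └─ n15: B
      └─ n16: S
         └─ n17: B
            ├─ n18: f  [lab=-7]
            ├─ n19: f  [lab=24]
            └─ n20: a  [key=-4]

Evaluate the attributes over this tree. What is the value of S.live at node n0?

-5

1. n1.mk = 16  [terminal]
2. n2.tag = -1  [e.mk - 17]
3. n3.lab = 24  [terminal]
4. n4.mk = 23  [terminal]
5. n5.key = 11  [terminal]
6. n2.val = 2  [a.key + f.lab - 33]
7. n2.wid = "my"  ["my"]
8. n2.hot = false  [false]
9. n7.cnt = true  [true]
10. n8.tag = 19  [19]
11. n9.cnt = false  [false]
12. n10.key = 22  [terminal]
13. n11.mk = 2  [terminal]
14. n12.env = -8  [terminal]
15. n9.idx = 16  [b.mk + 14]
16. n9.env = true  [not B.cnt]
17. n13.lab = -6  [terminal]
18. n8.val = -5  [A.tag + f.lab - 18]
19. n8.wid = "vm"  ["vm"]
20. n8.hot = true  [B.env == true]
21. n14.env = -7  [terminal]
22. n7.idx = 25  [A.val + 30]
23. n7.env = false  [false]
24. n15.cnt = false  [B₀.idx > 25]
25. n17.cnt = true  [true]
26. n18.lab = -7  [terminal]
27. n19.lab = 24  [terminal]
28. n20.key = -4  [terminal]
29. n17.idx = 5  [f₁.lab + a.key - 15]
30. n17.env = true  [a.key > -5]
31. n16.fin = true  [B.env == true]
32. n16.acc = "rq"  ["rq"]
33. n16.live = 5  [B.idx * 2 - 5]
34. n16.val = true  [B.idx > 4]
35. n15.idx = 29  [len(S.acc) + 27]
36. n15.env = true  [S.live > 4]
37. n6.fin = true  [B₁.env == true]
38. n6.acc = "qm"  ["qm"]
39. n6.live = 29  [B₀.idx + B₁.idx - 25]
40. n6.val = true  [B₀.idx > 24]
41. n0.fin = false  [false]
42. n0.acc = "qmmy"  [S₁.acc ++ A.wid]
43. n0.live = -5  [S₁.live + A.val - 36]
44. n0.val = true  [S₁.live > 28]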